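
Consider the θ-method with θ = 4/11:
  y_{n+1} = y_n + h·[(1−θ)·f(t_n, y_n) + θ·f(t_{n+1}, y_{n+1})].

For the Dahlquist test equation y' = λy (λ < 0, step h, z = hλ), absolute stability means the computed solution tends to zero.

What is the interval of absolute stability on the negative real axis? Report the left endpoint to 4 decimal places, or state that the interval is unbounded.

Test eqn y'=λy, z=hλ:
  y_{n+1} = y_n + z·[7/11·y_n + 4/11·y_{n+1}] ⇒ (1 − 4/11z)y_{n+1} = (1 + 7/11z)y_n
  so R(z) = (1 + 7/11z)/(1 − 4/11z).

Solve |R(x)|<1 on ℝ⁻.
x=-1.46: |R|=0.0463
R=−1: 1+7/11x = −1+4/11x ⇒ -3/11x=2 ⇒ x=2/(-3/11)=-7.3333
Confirm numerically:
  x=-6.810: |R|=0.95894 <1
  x=-6.765: |R|=0.95520 <1
  x=-4.173: |R|=0.65763 <1
  x=-7.848: |R|=1.03642 >1
  x=-7.788: |R|=1.03236 >1
Stable set (-7.3333, 0).

z∈(-7.3333,0).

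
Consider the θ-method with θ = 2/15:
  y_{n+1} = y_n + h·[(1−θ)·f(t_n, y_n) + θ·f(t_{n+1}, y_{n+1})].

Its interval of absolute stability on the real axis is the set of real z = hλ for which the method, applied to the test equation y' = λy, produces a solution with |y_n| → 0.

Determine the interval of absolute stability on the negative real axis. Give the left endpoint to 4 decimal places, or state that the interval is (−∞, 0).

With y'=λy (z=hλ):
  y_{n+1} = y_n + z·[13/15·y_n + 2/15·y_{n+1}] ⇒ (1 − 2/15z)y_{n+1} = (1 + 13/15z)y_n
  R(z) = (1 + 13/15z)/(1 − 2/15z).

Solve |R(x)|<1 on ℝ⁻.
x=-0.37: |R|=0.6474
R=−1: 1+13/15x = −1+2/15x ⇒ -11/15x=2 ⇒ x=2/(-11/15)=-2.7273
Confirm numerically:
  x=-2.267: |R|=0.74081 <1
  x=-1.793: |R|=0.44706 <1
  x=-1.346: |R|=0.14119 <1
  x=-3.100: |R|=1.19340 >1
  x=-2.749: |R|=1.01166 >1
Interval (-2.7273, 0).

z∈(-2.7273,0).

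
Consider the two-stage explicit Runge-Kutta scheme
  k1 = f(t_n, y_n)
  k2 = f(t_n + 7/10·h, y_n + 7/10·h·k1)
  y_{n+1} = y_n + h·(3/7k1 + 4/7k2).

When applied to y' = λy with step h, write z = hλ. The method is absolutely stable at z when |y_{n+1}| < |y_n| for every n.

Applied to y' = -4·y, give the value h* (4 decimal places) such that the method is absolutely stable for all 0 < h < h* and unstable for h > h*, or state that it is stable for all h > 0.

(-2.5000,0); λ=-4 ⇒ h* = (5/2)/4 = 0.6250.

With y'=λy (z=hλ):
  k1=λy_n ⇒ h·k1=z·y_n;  k2=λ(1+7/10z)y_n ⇒ h·k2=z(1+7/10z)y_n
  y_{n+1}/y_n = 1 + 3/7z + 4/7z(1+7/10z) = 1 + z + 2/5z²
  R(z) = 1 + z + 2/5z².

Solve |R(x)|<1 on ℝ⁻.
x=-1.47: |R|=0.3944
R=1: x+2/5x²=0 ⇒ x=−5/2=-2.5000; min R=1−1/(4·2/5)=0.3750>−1
Confirm numerically:
  x=-2.138: |R|=0.69042 <1
  x=-1.679: |R|=0.44862 <1
  x=-1.382: |R|=0.38197 <1
  x=-2.915: |R|=1.48389 >1
  x=-2.908: |R|=1.47459 >1
  x=-2.775: |R|=1.30525 >1
Interval (-2.5000, 0).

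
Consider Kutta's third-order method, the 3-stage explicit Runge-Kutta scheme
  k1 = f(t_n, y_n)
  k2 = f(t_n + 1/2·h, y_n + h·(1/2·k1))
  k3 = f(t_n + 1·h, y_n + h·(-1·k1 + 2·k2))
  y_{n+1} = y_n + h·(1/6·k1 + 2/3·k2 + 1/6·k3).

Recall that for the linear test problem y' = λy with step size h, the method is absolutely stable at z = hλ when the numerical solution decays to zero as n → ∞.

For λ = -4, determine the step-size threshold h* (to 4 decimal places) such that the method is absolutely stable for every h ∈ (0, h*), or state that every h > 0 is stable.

(-2.5127,0); λ=-4 ⇒ h* = 0.6282.

With y'=λy (z=hλ):
  order 3, 3-stage ⇒ R(z)=1+z+z^2/2+z^3/6
  (e.g. R(-1.64)=-0.03036, |R|=0.03036)

Solve |R(x)|<1 on ℝ⁻.
x=-1.64: |R|=0.0304
|R(-2.76)|=1.4553 |R(-2.45)|=0.8998 |R(-2.28)|=0.6562
Bisect:
  x_lo=-3.0896 |R|=2.2321  x_hi=-0.1963 |R|=0.8217
  mid=-1.64292 |R|=0.03242 →hi
  mid=-2.36625 |R|=0.77484 →hi
  mid=-2.72791 |R|=1.39045 →lo
  mid=-2.54708 |R|=1.05735 →lo
  mid=-2.45666 |R|=0.91014 →hi
  mid=-2.50187 |R|=0.98221 →hi
  mid=-2.52447 |R|=1.01939 →lo
  ...
  [-2.51282,-2.51264] ⇒ x*=-2.5127
So |R|<1 on (-2.5127, 0).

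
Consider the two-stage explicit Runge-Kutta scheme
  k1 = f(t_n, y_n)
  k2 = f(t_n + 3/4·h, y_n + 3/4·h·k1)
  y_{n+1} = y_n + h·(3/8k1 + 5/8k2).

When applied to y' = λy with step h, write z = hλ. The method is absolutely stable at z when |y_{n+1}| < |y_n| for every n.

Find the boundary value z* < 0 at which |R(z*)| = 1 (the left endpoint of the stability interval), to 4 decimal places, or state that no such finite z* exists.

Test eqn y'=λy, z=hλ:
  k1=λy_n ⇒ h·k1=z·y_n;  k2=λ(1+3/4z)y_n ⇒ h·k2=z(1+3/4z)y_n
  y_{n+1}/y_n = 1 + 3/8z + 5/8z(1+3/4z) = 1 + z + 15/32z²
  Hence R(z) = 1 + z + 15/32z².

Boundary: |R(x)|=1, x<0.
x=-1.76: |R|=0.6920
R=1: x+15/32x²=0 ⇒ x=−32/15=-2.1333; min R=1−1/(4·15/32)=0.4667>−1
Confirm numerically:
  x=-2.018: |R|=0.89090 <1
  x=-1.108: |R|=0.46747 <1
  x=-1.026: |R|=0.46744 <1
  x=-2.684: |R|=1.69281 >1
  x=-2.665: |R|=1.66417 >1
  x=-2.462: |R|=1.37930 >1
Interval (-2.1333, 0).

z* = -2.1333.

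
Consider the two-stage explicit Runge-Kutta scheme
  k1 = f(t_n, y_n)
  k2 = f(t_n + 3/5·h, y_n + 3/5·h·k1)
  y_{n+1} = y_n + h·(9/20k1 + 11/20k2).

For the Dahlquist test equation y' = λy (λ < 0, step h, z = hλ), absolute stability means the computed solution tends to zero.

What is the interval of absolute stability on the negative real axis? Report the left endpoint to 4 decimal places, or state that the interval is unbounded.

Test eqn y'=λy, z=hλ:
  k1=λy_n ⇒ h·k1=z·y_n;  k2=λ(1+3/5z)y_n ⇒ h·k2=z(1+3/5z)y_n
  y_{n+1}/y_n = 1 + 9/20z + 11/20z(1+3/5z) = 1 + z + 33/100z²
  R(z) = 1 + z + 33/100z².

Need |R(x)|<1, x<0.
x=-1.29: |R|=0.2592
R=1: x+33/100x²=0 ⇒ x=−100/33=-3.0303; min R=1−1/(4·33/100)=0.2424>−1
Confirm numerically:
  x=-2.639: |R|=0.65923 <1
  x=-2.494: |R|=0.55861 <1
  x=-2.246: |R|=0.41869 <1
  x=-1.826: |R|=0.27431 <1
  x=-3.456: |R|=1.48550 >1
  x=-3.412: |R|=1.42978 >1
  x=-3.283: |R|=1.27377 >1
Interval (-3.0303, 0).

(-3.0303, 0).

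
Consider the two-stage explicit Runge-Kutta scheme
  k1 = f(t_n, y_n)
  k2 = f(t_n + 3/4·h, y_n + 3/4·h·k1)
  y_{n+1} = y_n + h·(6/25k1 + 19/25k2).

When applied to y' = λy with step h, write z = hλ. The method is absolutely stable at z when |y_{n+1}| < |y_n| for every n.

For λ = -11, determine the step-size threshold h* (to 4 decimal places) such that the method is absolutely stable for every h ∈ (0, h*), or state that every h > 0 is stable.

Set f=λy, z=hλ:
  k1=λy_n ⇒ h·k1=z·y_n;  k2=λ(1+3/4z)y_n ⇒ h·k2=z(1+3/4z)y_n
  y_{n+1}/y_n = 1 + 6/25z + 19/25z(1+3/4z) = 1 + z + 57/100z²
  Hence R(z) = 1 + z + 57/100z².

Boundary: |R(x)|=1, x<0.
x=-1.3: |R|=0.6633
R=1: x+57/100x²=0 ⇒ x=−100/57=-1.7544; min R=1−1/(4·57/100)=0.5614>−1
Confirm numerically:
  x=-1.681: |R|=0.92968 <1
  x=-1.586: |R|=0.84778 <1
  x=-1.293: |R|=0.65995 <1
  x=-1.013: |R|=0.57192 <1
  x=-2.350: |R|=1.79782 >1
  x=-2.347: |R|=1.79279 >1
  x=-1.982: |R|=1.25714 >1
Interval (-1.7544, 0).

(-1.7544,0); λ=-11 ⇒ h* = (100/57)/11 = 0.1595.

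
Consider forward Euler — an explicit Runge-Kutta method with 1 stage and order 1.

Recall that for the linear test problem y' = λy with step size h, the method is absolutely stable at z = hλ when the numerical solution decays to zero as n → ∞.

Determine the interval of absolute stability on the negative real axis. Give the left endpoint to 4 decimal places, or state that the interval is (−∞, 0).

Set f=λy, z=hλ:
  order 1, 1-stage ⇒ R(z)=1+z
  (e.g. R(-0.46)=0.54000, |R|=0.54000)

Boundary: |R(x)|=1, x<0.
x=-0.46: |R|=0.5400
|R(-1.37)|=0.3700 |R(-1.25)|=0.2500 |R(-1)|=0.0000
Bisect:
  x_lo=-2.5577 |R|=1.5577  x_hi=-0.3977 |R|=0.6023
  mid=-1.47768 |R|=0.47768 →hi
  mid=-2.01768 |R|=1.01768 →lo
  mid=-1.74768 |R|=0.74768 →hi
  mid=-1.88268 |R|=0.88268 →hi
  mid=-1.95018 |R|=0.95018 →hi
  mid=-1.98393 |R|=0.98393 →hi
  mid=-2.00080 |R|=1.00080 →lo
  mid=-1.99236 |R|=0.99236 →hi
  mid=-1.99658 |R|=0.99658 →hi
  ...
  [-2.00001,-1.99988] ⇒ x*=-2.0000
Stable set (-2.0000, 0).

z∈(-2.0000,0).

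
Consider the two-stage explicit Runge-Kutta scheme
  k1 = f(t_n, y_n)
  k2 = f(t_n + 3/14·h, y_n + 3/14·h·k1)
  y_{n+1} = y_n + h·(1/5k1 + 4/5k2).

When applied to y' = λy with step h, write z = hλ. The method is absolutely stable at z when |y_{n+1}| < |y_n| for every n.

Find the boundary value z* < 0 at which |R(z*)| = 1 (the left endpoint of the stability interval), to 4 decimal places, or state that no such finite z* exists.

On y'=λy, z=hλ:
  k1=λy_n ⇒ h·k1=z·y_n;  k2=λ(1+3/14z)y_n ⇒ h·k2=z(1+3/14z)y_n
  y_{n+1}/y_n = 1 + 1/5z + 4/5z(1+3/14z) = 1 + z + 6/35z²
  so R(z) = 1 + z + 6/35z².

Boundary: |R(x)|=1, x<0.
x=-1.66: |R|=0.1876
R=1: x+6/35x²=0 ⇒ x=−35/6=-5.8333; min R=1−1/(4·6/35)=-0.4583>−1
Confirm numerically:
  x=-5.499: |R|=0.68483 <1
  x=-5.154: |R|=0.39978 <1
  x=-4.420: |R|=0.07090 <1
  x=-6.329: |R|=1.53778 >1
  x=-6.161: |R|=1.34607 >1
  x=-6.116: |R|=1.29636 >1
Interval (-5.8333, 0).

z* = -5.8333.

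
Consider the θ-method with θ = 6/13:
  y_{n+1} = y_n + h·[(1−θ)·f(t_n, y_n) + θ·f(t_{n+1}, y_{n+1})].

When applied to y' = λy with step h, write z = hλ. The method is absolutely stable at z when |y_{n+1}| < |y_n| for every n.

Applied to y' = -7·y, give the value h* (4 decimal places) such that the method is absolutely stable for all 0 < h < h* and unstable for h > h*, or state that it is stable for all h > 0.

(-26.0000,0); λ=-7 ⇒ h* = (26)/7 = 3.7143.

Set f=λy, z=hλ:
  y_{n+1} = y_n + z·[7/13·y_n + 6/13·y_{n+1}] ⇒ (1 − 6/13z)y_{n+1} = (1 + 7/13z)y_n
  so R(z) = (1 + 7/13z)/(1 − 6/13z).

Find x<0 with |R(x)|<1.
x=-1.25: |R|=0.2073
R=−1: 1+7/13x = −1+6/13x ⇒ -1/13x=2 ⇒ x=2/(-1/13)=-26.0000
Confirm numerically:
  x=-17.715: |R|=0.93055 <1
  x=-17.685: |R|=0.93019 <1
  x=-10.754: |R|=0.80334 <1
  x=-26.553: |R|=1.00321 >1
  x=-26.258: |R|=1.00151 >1
  x=-26.083: |R|=1.00049 >1
So |R|<1 on (-26.0000, 0).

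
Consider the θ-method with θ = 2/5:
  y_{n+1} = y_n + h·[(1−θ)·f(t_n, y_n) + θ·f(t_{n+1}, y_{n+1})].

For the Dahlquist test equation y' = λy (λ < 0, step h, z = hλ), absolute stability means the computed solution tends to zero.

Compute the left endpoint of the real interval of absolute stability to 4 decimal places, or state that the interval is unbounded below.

z* = -10.0000.

Set f=λy, z=hλ:
  y_{n+1} = y_n + z·[3/5·y_n + 2/5·y_{n+1}] ⇒ (1 − 2/5z)y_{n+1} = (1 + 3/5z)y_n
  ⇒ R(z) = (1 + 3/5z)/(1 − 2/5z).

Need |R(x)|<1, x<0.
x=-1.63: |R|=0.0133
R=−1: 1+3/5x = −1+2/5x ⇒ -1/5x=2 ⇒ x=2/(-1/5)=-10.0000
Confirm numerically:
  x=-7.591: |R|=0.88064 <1
  x=-5.864: |R|=0.75275 <1
  x=-5.523: |R|=0.72099 <1
  x=-10.370: |R|=1.01437 >1
  x=-10.057: |R|=1.00227 >1
Stable set (-10.0000, 0).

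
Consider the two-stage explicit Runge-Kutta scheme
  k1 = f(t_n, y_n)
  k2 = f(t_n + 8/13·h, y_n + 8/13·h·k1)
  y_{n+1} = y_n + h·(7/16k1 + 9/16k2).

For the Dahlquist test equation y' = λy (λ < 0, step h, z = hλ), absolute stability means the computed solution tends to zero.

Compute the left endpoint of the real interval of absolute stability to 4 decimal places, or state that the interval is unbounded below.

left endpoint -2.8889.

With y'=λy (z=hλ):
  k1=λy_n ⇒ h·k1=z·y_n;  k2=λ(1+8/13z)y_n ⇒ h·k2=z(1+8/13z)y_n
  y_{n+1}/y_n = 1 + 7/16z + 9/16z(1+8/13z) = 1 + z + 9/26z²
  R(z) = 1 + z + 9/26z².

Solve |R(x)|<1 on ℝ⁻.
x=-1.02: |R|=0.3401
R=1: x+9/26x²=0 ⇒ x=−26/9=-2.8889; min R=1−1/(4·9/26)=0.2778>−1
Confirm numerically:
  x=-2.487: |R|=0.65402 <1
  x=-2.111: |R|=0.43157 <1
  x=-1.452: |R|=0.27780 <1
  x=-1.399: |R|=0.27849 <1
  x=-3.331: |R|=1.50977 >1
  x=-3.163: |R|=1.30012 >1
  x=-3.025: |R|=1.14252 >1
Stable set (-2.8889, 0).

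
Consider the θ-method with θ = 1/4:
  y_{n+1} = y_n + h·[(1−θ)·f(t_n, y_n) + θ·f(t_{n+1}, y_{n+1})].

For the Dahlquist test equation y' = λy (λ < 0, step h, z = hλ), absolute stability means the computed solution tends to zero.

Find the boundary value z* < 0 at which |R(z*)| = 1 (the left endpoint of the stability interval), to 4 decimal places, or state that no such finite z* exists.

Set f=λy, z=hλ:
  y_{n+1} = y_n + z·[3/4·y_n + 1/4·y_{n+1}] ⇒ (1 − 1/4z)y_{n+1} = (1 + 3/4z)y_n
  ⇒ R(z) = (1 + 3/4z)/(1 − 1/4z).

Boundary: |R(x)|=1, x<0.
x=-0.54: |R|=0.5242
R=−1: 1+3/4x = −1+1/4x ⇒ -1/2x=2 ⇒ x=2/(-1/2)=-4.0000
Confirm numerically:
  x=-3.802: |R|=0.94924 <1
  x=-3.311: |R|=0.81152 <1
  x=-3.005: |R|=0.71592 <1
  x=-2.523: |R|=0.54714 <1
  x=-4.527: |R|=1.12361 >1
  x=-4.355: |R|=1.08498 >1
So |R|<1 on (-4.0000, 0).

left endpoint -4.0000.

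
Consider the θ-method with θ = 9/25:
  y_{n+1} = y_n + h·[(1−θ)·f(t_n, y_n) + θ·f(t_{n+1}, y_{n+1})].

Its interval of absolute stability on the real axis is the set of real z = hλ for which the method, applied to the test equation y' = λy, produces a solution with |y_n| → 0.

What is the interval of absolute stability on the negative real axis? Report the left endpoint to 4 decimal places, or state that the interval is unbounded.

(-7.1429, 0).

With y'=λy (z=hλ):
  y_{n+1} = y_n + z·[16/25·y_n + 9/25·y_{n+1}] ⇒ (1 − 9/25z)y_{n+1} = (1 + 16/25z)y_n
  R(z) = (1 + 16/25z)/(1 − 9/25z).

Find x<0 with |R(x)|<1.
x=-0.53: |R|=0.5549
R=−1: 1+16/25x = −1+9/25x ⇒ -7/25x=2 ⇒ x=2/(-7/25)=-7.1429
Confirm numerically:
  x=-7.012: |R|=0.98960 <1
  x=-4.409: |R|=0.70413 <1
  x=-4.327: |R|=0.69174 <1
  x=-3.076: |R|=0.45965 <1
  x=-7.727: |R|=1.04325 >1
  x=-7.389: |R|=1.01883 >1
  x=-7.360: |R|=1.01666 >1
Stable set (-7.1429, 0).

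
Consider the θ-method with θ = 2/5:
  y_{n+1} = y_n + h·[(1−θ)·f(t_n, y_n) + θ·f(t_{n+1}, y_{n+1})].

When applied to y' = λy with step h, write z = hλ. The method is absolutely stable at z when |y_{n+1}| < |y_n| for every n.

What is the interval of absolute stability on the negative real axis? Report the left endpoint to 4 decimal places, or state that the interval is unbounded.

With y'=λy (z=hλ):
  y_{n+1} = y_n + z·[3/5·y_n + 2/5·y_{n+1}] ⇒ (1 − 2/5z)y_{n+1} = (1 + 3/5z)y_n
  Hence R(z) = (1 + 3/5z)/(1 − 2/5z).

Find x<0 with |R(x)|<1.
x=-1.65: |R|=0.0060
R=−1: 1+3/5x = −1+2/5x ⇒ -1/5x=2 ⇒ x=2/(-1/5)=-10.0000
Confirm numerically:
  x=-9.947: |R|=0.99787 <1
  x=-9.558: |R|=0.98167 <1
  x=-8.431: |R|=0.92823 <1
  x=-4.013: |R|=0.54038 <1
  x=-10.542: |R|=1.02078 >1
  x=-10.246: |R|=1.00965 >1
So |R|<1 on (-10.0000, 0).

(-10.0000, 0).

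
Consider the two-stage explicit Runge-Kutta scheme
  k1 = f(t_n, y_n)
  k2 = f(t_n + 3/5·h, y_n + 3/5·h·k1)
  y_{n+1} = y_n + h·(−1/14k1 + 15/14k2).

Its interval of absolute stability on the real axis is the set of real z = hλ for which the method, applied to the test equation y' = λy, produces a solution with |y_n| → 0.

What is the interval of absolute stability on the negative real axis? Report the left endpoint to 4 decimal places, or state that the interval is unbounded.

(-1.5556, 0).

Set f=λy, z=hλ:
  k1=λy_n ⇒ h·k1=z·y_n;  k2=λ(1+3/5z)y_n ⇒ h·k2=z(1+3/5z)y_n
  y_{n+1}/y_n = 1 − 1/14z + 15/14z(1+3/5z) = 1 + z + 9/14z²
  R(z) = 1 + z + 9/14z².

Find x<0 with |R(x)|<1.
x=-1.64: |R|=1.0890
R=1: x+9/14x²=0 ⇒ x=−14/9=-1.5556; min R=1−1/(4·9/14)=0.6111>−1
Confirm numerically:
  x=-0.871: |R|=0.61670 <1
  x=-0.824: |R|=0.61248 <1
  x=-0.660: |R|=0.62003 <1
  x=-1.920: |R|=1.44983 >1
  x=-1.793: |R|=1.27369 >1
  x=-1.600: |R|=1.04571 >1
Stable set (-1.5556, 0).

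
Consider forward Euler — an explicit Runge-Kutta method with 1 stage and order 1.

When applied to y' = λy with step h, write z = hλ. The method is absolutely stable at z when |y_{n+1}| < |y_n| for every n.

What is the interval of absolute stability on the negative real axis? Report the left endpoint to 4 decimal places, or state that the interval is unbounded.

On y'=λy, z=hλ:
  order 1, 1-stage ⇒ R(z)=1+z
  (e.g. R(-1.42)=-0.42000, |R|=0.42000)

Need |R(x)|<1, x<0.
x=-1.42: |R|=0.4200
|R(-1.85)|=0.8500 |R(-1.74)|=0.7400 |R(-1.02)|=0.0200
Bisect:
  x_lo=-2.4618 |R|=1.4618  x_hi=-0.3266 |R|=0.6734
  mid=-1.39421 |R|=0.39421 →hi
  mid=-1.92800 |R|=0.92800 →hi
  mid=-2.19490 |R|=1.19490 →lo
  mid=-2.06145 |R|=1.06145 →lo
  mid=-1.99473 |R|=0.99473 →hi
  mid=-2.02809 |R|=1.02809 →lo
  mid=-2.01141 |R|=1.01141 →lo
  ...
  [-2.00007,-1.99994] ⇒ x*=-2.0000
So |R|<1 on (-2.0000, 0).

z∈(-2.0000,0).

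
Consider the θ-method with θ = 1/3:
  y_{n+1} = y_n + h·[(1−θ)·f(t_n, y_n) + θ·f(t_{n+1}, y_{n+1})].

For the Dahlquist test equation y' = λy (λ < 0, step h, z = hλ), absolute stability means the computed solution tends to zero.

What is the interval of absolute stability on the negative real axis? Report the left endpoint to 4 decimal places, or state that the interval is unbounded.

Set f=λy, z=hλ:
  y_{n+1} = y_n + z·[2/3·y_n + 1/3·y_{n+1}] ⇒ (1 − 1/3z)y_{n+1} = (1 + 2/3z)y_n
  Hence R(z) = (1 + 2/3z)/(1 − 1/3z).

Need |R(x)|<1, x<0.
x=-0.58: |R|=0.5140
R=−1: 1+2/3x = −1+1/3x ⇒ -1/3x=2 ⇒ x=2/(-1/3)=-6.0000
Confirm numerically:
  x=-4.615: |R|=0.81812 <1
  x=-2.822: |R|=0.45414 <1
  x=-2.566: |R|=0.38304 <1
  x=-6.317: |R|=1.03402 >1
  x=-6.272: |R|=1.02934 >1
  x=-6.257: |R|=1.02776 >1
So |R|<1 on (-6.0000, 0).

z∈(-6.0000,0).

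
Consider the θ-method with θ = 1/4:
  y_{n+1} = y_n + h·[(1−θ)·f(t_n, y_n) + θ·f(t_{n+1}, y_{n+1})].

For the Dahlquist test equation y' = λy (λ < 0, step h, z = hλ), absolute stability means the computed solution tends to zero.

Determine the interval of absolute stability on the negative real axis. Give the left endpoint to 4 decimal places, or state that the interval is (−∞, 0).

Test eqn y'=λy, z=hλ:
  y_{n+1} = y_n + z·[3/4·y_n + 1/4·y_{n+1}] ⇒ (1 − 1/4z)y_{n+1} = (1 + 3/4z)y_n
  so R(z) = (1 + 3/4z)/(1 − 1/4z).

Boundary: |R(x)|=1, x<0.
x=-0.96: |R|=0.2258
R=−1: 1+3/4x = −1+1/4x ⇒ -1/2x=2 ⇒ x=2/(-1/2)=-4.0000
Confirm numerically:
  x=-3.845: |R|=0.96048 <1
  x=-3.022: |R|=0.72145 <1
  x=-2.587: |R|=0.57097 <1
  x=-4.147: |R|=1.03609 >1
  x=-4.037: |R|=1.00921 >1
  x=-4.021: |R|=1.00524 >1
Stable set (-4.0000, 0).

z∈(-4.0000,0).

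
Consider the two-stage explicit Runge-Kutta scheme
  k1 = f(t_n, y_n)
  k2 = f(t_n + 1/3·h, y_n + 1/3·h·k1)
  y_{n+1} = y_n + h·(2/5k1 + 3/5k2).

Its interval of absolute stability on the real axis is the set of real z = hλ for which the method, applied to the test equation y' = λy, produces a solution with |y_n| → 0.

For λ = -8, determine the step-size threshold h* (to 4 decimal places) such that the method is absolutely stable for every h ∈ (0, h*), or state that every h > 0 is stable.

(-5.0000,0); λ=-8 ⇒ h* = (5)/8 = 0.6250.

Set f=λy, z=hλ:
  k1=λy_n ⇒ h·k1=z·y_n;  k2=λ(1+1/3z)y_n ⇒ h·k2=z(1+1/3z)y_n
  y_{n+1}/y_n = 1 + 2/5z + 3/5z(1+1/3z) = 1 + z + 1/5z²
  R(z) = 1 + z + 1/5z².

Boundary: |R(x)|=1, x<0.
x=-0.51: |R|=0.5420
R=1: x+1/5x²=0 ⇒ x=−5=-5.0000; min R=1−1/(4·1/5)=-0.2500>−1
Confirm numerically:
  x=-4.132: |R|=0.28268 <1
  x=-3.738: |R|=0.05653 <1
  x=-3.249: |R|=0.13780 <1
  x=-5.292: |R|=1.30905 >1
  x=-5.198: |R|=1.20584 >1
  x=-5.184: |R|=1.19077 >1
So |R|<1 on (-5.0000, 0).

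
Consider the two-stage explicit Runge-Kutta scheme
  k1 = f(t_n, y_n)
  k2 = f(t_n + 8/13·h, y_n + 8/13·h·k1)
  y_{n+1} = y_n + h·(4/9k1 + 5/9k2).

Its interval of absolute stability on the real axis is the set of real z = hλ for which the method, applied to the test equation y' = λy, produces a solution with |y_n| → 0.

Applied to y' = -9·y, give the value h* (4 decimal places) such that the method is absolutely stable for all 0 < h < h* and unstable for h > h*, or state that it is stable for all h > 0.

(-2.9250,0); λ=-9 ⇒ h* = (117/40)/9 = 0.3250.

Test eqn y'=λy, z=hλ:
  k1=λy_n ⇒ h·k1=z·y_n;  k2=λ(1+8/13z)y_n ⇒ h·k2=z(1+8/13z)y_n
  y_{n+1}/y_n = 1 + 4/9z + 5/9z(1+8/13z) = 1 + z + 40/117z²
  ⇒ R(z) = 1 + z + 40/117z².

Find x<0 with |R(x)|<1.
x=-0.71: |R|=0.4623
R=1: x+40/117x²=0 ⇒ x=−117/40=-2.9250; min R=1−1/(4·40/117)=0.2687>−1
Confirm numerically:
  x=-2.794: |R|=0.87487 <1
  x=-2.788: |R|=0.86942 <1
  x=-2.730: |R|=0.81800 <1
  x=-2.270: |R|=0.49168 <1
  x=-3.230: |R|=1.33680 >1
  x=-3.110: |R|=1.19670 >1
So |R|<1 on (-2.9250, 0).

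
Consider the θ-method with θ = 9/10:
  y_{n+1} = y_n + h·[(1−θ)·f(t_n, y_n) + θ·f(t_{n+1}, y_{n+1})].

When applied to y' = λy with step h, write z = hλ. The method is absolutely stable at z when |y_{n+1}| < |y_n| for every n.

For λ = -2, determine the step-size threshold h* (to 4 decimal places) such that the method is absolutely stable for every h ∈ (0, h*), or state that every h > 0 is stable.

With y'=λy (z=hλ):
  y_{n+1} = y_n + z·[1/10·y_n + 9/10·y_{n+1}] ⇒ (1 − 9/10z)y_{n+1} = (1 + 1/10z)y_n
  ⇒ R(z) = (1 + 1/10z)/(1 − 9/10z).

Solve |R(x)|<1 on ℝ⁻.
x=-0.71: |R|=0.5668
x=-2: |R|=0.2857
x=-10: |R|=0.0000
x=-100: |R|=0.0989
θ=9/10≥1/2 ⇒ |1+1/10x|<|1−9/10x| ∀x<0 ⇒ stable on all of ℝ⁻.

(−∞, 0) — no finite endpoint. Any h>0 works for λ=-2.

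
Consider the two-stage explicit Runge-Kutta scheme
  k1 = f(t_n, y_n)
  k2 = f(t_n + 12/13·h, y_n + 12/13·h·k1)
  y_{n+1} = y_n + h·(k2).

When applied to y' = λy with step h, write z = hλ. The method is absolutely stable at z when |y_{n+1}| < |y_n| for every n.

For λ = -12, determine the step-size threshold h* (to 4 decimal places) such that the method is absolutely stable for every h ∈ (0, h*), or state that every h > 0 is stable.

On y'=λy, z=hλ:
  k1=λy_n ⇒ h·k1=z·y_n;  k2=λ(1+12/13z)y_n ⇒ h·k2=z(1+12/13z)y_n
  y_{n+1}/y_n = 1 + z(1+12/13z) = 1 + z + 12/13z²
  R(z) = 1 + z + 12/13z².

Boundary: |R(x)|=1, x<0.
x=-1.17: |R|=1.0936
R=1: x+12/13x²=0 ⇒ x=−13/12=-1.0833; min R=1−1/(4·12/13)=0.7292>−1
Confirm numerically:
  x=-1.044: |R|=0.96209 <1
  x=-0.768: |R|=0.77645 <1
  x=-0.629: |R|=0.73621 <1
  x=-0.599: |R|=0.73220 <1
  x=-1.629: |R|=1.82051 >1
  x=-1.493: |R|=1.56458 >1
Stable set (-1.0833, 0).

(-1.0833,0); λ=-12 ⇒ h* = (13/12)/12 = 0.0903.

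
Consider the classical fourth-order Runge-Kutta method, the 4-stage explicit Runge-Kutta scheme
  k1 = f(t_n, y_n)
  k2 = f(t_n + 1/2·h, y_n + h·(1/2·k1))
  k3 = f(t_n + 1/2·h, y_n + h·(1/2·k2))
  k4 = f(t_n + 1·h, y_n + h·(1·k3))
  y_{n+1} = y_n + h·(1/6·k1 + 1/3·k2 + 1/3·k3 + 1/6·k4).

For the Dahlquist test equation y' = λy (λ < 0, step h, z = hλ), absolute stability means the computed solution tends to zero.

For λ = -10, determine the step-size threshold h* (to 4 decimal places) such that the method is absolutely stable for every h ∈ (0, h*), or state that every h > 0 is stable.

Test eqn y'=λy, z=hλ:
  order 4, 4-stage ⇒ R(z)=1+z+z^2/2+z^3/6+z^4/24
  (e.g. R(-1.23)=0.31167, |R|=0.31167)

Solve |R(x)|<1 on ℝ⁻.
x=-1.23: |R|=0.3117
|R(-1.31)|=0.2961 |R(-0.9)|=0.4108 |R(-0.53)|=0.5889
Bisect:
  x_lo=-3.1355 |R|=1.6699  x_hi=-0.3629 |R|=0.6957
  mid=-1.74921 |R|=0.27872 →hi
  mid=-2.44238 |R|=0.59466 →hi
  mid=-2.78896 |R|=1.00554 →lo
  mid=-2.61567 |R|=0.77296 →hi
  mid=-2.70231 |R|=0.88193 →hi
  mid=-2.74564 |R|=0.94184 →hi
  mid=-2.76730 |R|=0.97321 →hi
  mid=-2.77813 |R|=0.98925 →hi
  mid=-2.78355 |R|=0.99737 →hi
  ...
  [-2.78541,-2.78524] ⇒ x*=-2.7853
Stable set (-2.7853, 0).

(-2.7853,0); λ=-10 ⇒ h* = 0.2785.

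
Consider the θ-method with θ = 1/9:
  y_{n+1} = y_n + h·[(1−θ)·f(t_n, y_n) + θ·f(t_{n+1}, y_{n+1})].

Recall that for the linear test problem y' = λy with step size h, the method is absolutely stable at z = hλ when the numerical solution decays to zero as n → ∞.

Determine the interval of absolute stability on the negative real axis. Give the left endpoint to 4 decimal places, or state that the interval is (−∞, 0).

On y'=λy, z=hλ:
  y_{n+1} = y_n + z·[8/9·y_n + 1/9·y_{n+1}] ⇒ (1 − 1/9z)y_{n+1} = (1 + 8/9z)y_n
  Hence R(z) = (1 + 8/9z)/(1 − 1/9z).

Find x<0 with |R(x)|<1.
x=-0.42: |R|=0.5987
R=−1: 1+8/9x = −1+1/9x ⇒ -7/9x=2 ⇒ x=2/(-7/9)=-2.5714
Confirm numerically:
  x=-2.440: |R|=0.91958 <1
  x=-1.794: |R|=0.49583 <1
  x=-1.191: |R|=0.05181 <1
  x=-2.839: |R|=1.15821 >1
  x=-2.768: |R|=1.11693 >1
  x=-2.682: |R|=1.06626 >1
Interval (-2.5714, 0).

z∈(-2.5714,0).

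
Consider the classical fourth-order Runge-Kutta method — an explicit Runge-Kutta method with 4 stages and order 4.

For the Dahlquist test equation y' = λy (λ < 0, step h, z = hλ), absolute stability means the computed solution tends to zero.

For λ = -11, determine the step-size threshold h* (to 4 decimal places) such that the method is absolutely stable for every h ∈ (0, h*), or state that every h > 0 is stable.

On y'=λy, z=hλ:
  order 4, 4-stage ⇒ R(z)=1+z+z^2/2+z^3/6+z^4/24
  (e.g. R(-1.34)=0.29112, |R|=0.29112)

Find x<0 with |R(x)|<1.
x=-1.34: |R|=0.2911
|R(-2.66)|=0.8270 |R(-2.2)|=0.4214 |R(-1.7)|=0.2742
Bisect:
  x_lo=-3.2541 |R|=1.9695  x_hi=-0.1662 |R|=0.8469
  mid=-1.71015 |R|=0.27496 →hi
  mid=-2.48212 |R|=0.63119 →hi
  mid=-2.86811 |R|=1.13221 →lo
  mid=-2.67512 |R|=0.84620 →hi
  mid=-2.77161 |R|=0.97957 →hi
  mid=-2.81986 |R|=1.05338 →lo
  mid=-2.79574 |R|=1.01586 →lo
  mid=-2.78367 |R|=0.99756 →hi
  mid=-2.78971 |R|=1.00667 →lo
  mid=-2.78669 |R|=1.00211 →lo
  ...
  [-2.78537,-2.78518] ⇒ x*=-2.7853
Stable set (-2.7853, 0).

(-2.7853,0); λ=-11 ⇒ h* = 0.2532.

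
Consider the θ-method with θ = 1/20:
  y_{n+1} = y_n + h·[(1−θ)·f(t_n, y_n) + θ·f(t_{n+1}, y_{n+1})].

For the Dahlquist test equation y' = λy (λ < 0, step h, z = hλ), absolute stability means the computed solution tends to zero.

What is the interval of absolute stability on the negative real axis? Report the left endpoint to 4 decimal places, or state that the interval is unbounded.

z∈(-2.2222,0).

With y'=λy (z=hλ):
  y_{n+1} = y_n + z·[19/20·y_n + 1/20·y_{n+1}] ⇒ (1 − 1/20z)y_{n+1} = (1 + 19/20z)y_n
  R(z) = (1 + 19/20z)/(1 − 1/20z).

Boundary: |R(x)|=1, x<0.
x=-1.44: |R|=0.3433
R=−1: 1+19/20x = −1+1/20x ⇒ -9/10x=2 ⇒ x=2/(-9/10)=-2.2222
Confirm numerically:
  x=-2.038: |R|=0.84953 <1
  x=-1.768: |R|=0.62440 <1
  x=-1.269: |R|=0.19329 <1
  x=-2.278: |R|=1.04507 >1
  x=-2.251: |R|=1.02328 >1
Interval (-2.2222, 0).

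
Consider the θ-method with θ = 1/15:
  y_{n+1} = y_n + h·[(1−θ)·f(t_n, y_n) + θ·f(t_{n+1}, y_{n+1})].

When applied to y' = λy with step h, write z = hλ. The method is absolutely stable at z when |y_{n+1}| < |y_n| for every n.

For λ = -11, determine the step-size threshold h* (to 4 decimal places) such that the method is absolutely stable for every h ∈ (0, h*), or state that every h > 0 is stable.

(-2.3077,0); λ=-11 ⇒ h* = (30/13)/11 = 0.2098.

On y'=λy, z=hλ:
  y_{n+1} = y_n + z·[14/15·y_n + 1/15·y_{n+1}] ⇒ (1 − 1/15z)y_{n+1} = (1 + 14/15z)y_n
  so R(z) = (1 + 14/15z)/(1 − 1/15z).

Boundary: |R(x)|=1, x<0.
x=-0.63: |R|=0.3954
R=−1: 1+14/15x = −1+1/15x ⇒ -13/15x=2 ⇒ x=2/(-13/15)=-2.3077
Confirm numerically:
  x=-2.239: |R|=0.94820 <1
  x=-2.141: |R|=0.87358 <1
  x=-2.129: |R|=0.86438 <1
  x=-1.546: |R|=0.40155 <1
  x=-2.718: |R|=1.30105 >1
  x=-2.580: |R|=1.20137 >1
  x=-2.332: |R|=1.01823 >1
Interval (-2.3077, 0).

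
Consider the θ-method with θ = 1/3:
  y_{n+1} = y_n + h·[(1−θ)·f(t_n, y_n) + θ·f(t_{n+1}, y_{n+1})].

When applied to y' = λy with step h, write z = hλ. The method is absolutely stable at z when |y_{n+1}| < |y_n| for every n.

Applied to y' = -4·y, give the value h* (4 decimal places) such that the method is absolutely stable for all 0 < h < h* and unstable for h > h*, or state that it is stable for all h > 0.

(-6.0000,0); λ=-4 ⇒ h* = (6)/4 = 1.5000.

On y'=λy, z=hλ:
  y_{n+1} = y_n + z·[2/3·y_n + 1/3·y_{n+1}] ⇒ (1 − 1/3z)y_{n+1} = (1 + 2/3z)y_n
  ⇒ R(z) = (1 + 2/3z)/(1 − 1/3z).

Need |R(x)|<1, x<0.
x=-1.63: |R|=0.0562
R=−1: 1+2/3x = −1+1/3x ⇒ -1/3x=2 ⇒ x=2/(-1/3)=-6.0000
Confirm numerically:
  x=-4.317: |R|=0.76999 <1
  x=-4.230: |R|=0.75519 <1
  x=-3.522: |R|=0.62006 <1
  x=-3.147: |R|=0.53587 <1
  x=-6.397: |R|=1.04225 >1
  x=-6.334: |R|=1.03578 >1
Stable set (-6.0000, 0).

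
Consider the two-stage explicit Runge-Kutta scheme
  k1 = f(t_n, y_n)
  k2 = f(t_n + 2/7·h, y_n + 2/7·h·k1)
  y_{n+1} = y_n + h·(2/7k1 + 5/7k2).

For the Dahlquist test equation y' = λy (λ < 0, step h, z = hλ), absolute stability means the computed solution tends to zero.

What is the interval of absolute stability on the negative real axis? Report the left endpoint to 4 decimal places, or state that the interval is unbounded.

On y'=λy, z=hλ:
  k1=λy_n ⇒ h·k1=z·y_n;  k2=λ(1+2/7z)y_n ⇒ h·k2=z(1+2/7z)y_n
  y_{n+1}/y_n = 1 + 2/7z + 5/7z(1+2/7z) = 1 + z + 10/49z²
  Hence R(z) = 1 + z + 10/49z².

Boundary: |R(x)|=1, x<0.
x=-0.86: |R|=0.2909
R=1: x+10/49x²=0 ⇒ x=−49/10=-4.9000; min R=1−1/(4·10/49)=-0.2250>−1
Confirm numerically:
  x=-4.423: |R|=0.56943 <1
  x=-3.835: |R|=0.16647 <1
  x=-3.713: |R|=0.10054 <1
  x=-5.396: |R|=1.54621 >1
  x=-5.351: |R|=1.49251 >1
  x=-4.949: |R|=1.04949 >1
Stable set (-4.9000, 0).

(-4.9000, 0).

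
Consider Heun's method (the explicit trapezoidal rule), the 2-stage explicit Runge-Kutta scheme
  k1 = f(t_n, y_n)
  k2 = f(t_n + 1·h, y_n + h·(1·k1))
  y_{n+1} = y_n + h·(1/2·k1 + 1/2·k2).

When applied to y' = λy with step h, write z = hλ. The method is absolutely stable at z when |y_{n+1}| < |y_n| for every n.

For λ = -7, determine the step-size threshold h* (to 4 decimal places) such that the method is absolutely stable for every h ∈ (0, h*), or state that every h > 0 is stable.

(-2.0000,0); λ=-7 ⇒ h* = 0.2857.

With y'=λy (z=hλ):
  order 2, 2-stage ⇒ R(z)=1+z+z^2/2
  (e.g. R(-0.97)=0.50045, |R|=0.50045)

Find x<0 with |R(x)|<1.
x=-0.97: |R|=0.5005
|R(-1.53)|=0.6404 |R(-1.26)|=0.5338 |R(-0.64)|=0.5648
Bisect:
  x_lo=-2.4181 |R|=1.5054  x_hi=-0.3033 |R|=0.7427
  mid=-1.36067 |R|=0.56504 →hi
  mid=-1.88936 |R|=0.89548 →hi
  mid=-2.15371 |R|=1.16552 →lo
  mid=-2.02154 |R|=1.02177 →lo
  mid=-1.95545 |R|=0.95644 →hi
  mid=-1.98849 |R|=0.98856 →hi
  mid=-2.00501 |R|=1.00503 →lo
  ...
  [-2.00011,-1.99998] ⇒ x*=-2.0000
So |R|<1 on (-2.0000, 0).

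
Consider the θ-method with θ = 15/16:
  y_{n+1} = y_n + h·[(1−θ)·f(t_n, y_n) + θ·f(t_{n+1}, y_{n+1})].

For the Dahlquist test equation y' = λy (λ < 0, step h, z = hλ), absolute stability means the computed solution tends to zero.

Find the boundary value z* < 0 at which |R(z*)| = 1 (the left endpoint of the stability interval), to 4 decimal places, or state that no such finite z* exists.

interval (−∞, 0).

With y'=λy (z=hλ):
  y_{n+1} = y_n + z·[1/16·y_n + 15/16·y_{n+1}] ⇒ (1 − 15/16z)y_{n+1} = (1 + 1/16z)y_n
  so R(z) = (1 + 1/16z)/(1 − 15/16z).

Boundary: |R(x)|=1, x<0.
x=-1.09: |R|=0.4609
x=-2: |R|=0.3043
x=-10: |R|=0.0361
x=-100: |R|=0.0554
θ=15/16≥1/2 ⇒ |1+1/16x|<|1−15/16x| ∀x<0 ⇒ stable on all of ℝ⁻.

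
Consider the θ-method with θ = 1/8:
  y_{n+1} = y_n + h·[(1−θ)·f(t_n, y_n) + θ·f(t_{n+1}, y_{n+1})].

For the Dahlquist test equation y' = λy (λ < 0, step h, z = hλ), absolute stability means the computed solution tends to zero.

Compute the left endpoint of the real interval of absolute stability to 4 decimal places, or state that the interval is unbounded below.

On y'=λy, z=hλ:
  y_{n+1} = y_n + z·[7/8·y_n + 1/8·y_{n+1}] ⇒ (1 − 1/8z)y_{n+1} = (1 + 7/8z)y_n
  so R(z) = (1 + 7/8z)/(1 − 1/8z).

Boundary: |R(x)|=1, x<0.
x=-1.18: |R|=0.0283
R=−1: 1+7/8x = −1+1/8x ⇒ -3/4x=2 ⇒ x=2/(-3/4)=-2.6667
Confirm numerically:
  x=-2.037: |R|=0.62359 <1
  x=-1.700: |R|=0.40206 <1
  x=-1.435: |R|=0.21675 <1
  x=-3.217: |R|=1.29437 >1
  x=-3.013: |R|=1.18869 >1
So |R|<1 on (-2.6667, 0).

left endpoint -2.6667.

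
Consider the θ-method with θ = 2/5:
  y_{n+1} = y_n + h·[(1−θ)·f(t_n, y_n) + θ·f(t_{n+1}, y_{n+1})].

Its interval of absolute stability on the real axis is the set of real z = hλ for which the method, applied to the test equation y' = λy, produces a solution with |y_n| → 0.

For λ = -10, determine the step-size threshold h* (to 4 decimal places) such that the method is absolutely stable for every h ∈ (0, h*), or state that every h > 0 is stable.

On y'=λy, z=hλ:
  y_{n+1} = y_n + z·[3/5·y_n + 2/5·y_{n+1}] ⇒ (1 − 2/5z)y_{n+1} = (1 + 3/5z)y_n
  R(z) = (1 + 3/5z)/(1 − 2/5z).

Need |R(x)|<1, x<0.
x=-1.3: |R|=0.1447
R=−1: 1+3/5x = −1+2/5x ⇒ -1/5x=2 ⇒ x=2/(-1/5)=-10.0000
Confirm numerically:
  x=-7.723: |R|=0.88863 <1
  x=-7.247: |R|=0.85878 <1
  x=-5.266: |R|=0.69521 <1
  x=-4.924: |R|=0.65814 <1
  x=-10.492: |R|=1.01893 >1
  x=-10.332: |R|=1.01294 >1
Stable set (-10.0000, 0).

(-10.0000,0); λ=-10 ⇒ h* = (10)/10 = 1.0000.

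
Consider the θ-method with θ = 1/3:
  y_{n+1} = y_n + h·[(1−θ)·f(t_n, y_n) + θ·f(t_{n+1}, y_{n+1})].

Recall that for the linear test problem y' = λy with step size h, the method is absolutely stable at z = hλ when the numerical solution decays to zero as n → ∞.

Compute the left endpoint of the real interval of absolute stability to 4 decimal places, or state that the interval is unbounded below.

Set f=λy, z=hλ:
  y_{n+1} = y_n + z·[2/3·y_n + 1/3·y_{n+1}] ⇒ (1 − 1/3z)y_{n+1} = (1 + 2/3z)y_n
  Hence R(z) = (1 + 2/3z)/(1 − 1/3z).

Find x<0 with |R(x)|<1.
x=-0.78: |R|=0.3810
R=−1: 1+2/3x = −1+1/3x ⇒ -1/3x=2 ⇒ x=2/(-1/3)=-6.0000
Confirm numerically:
  x=-5.870: |R|=0.98534 <1
  x=-3.480: |R|=0.61111 <1
  x=-3.392: |R|=0.59199 <1
  x=-6.569: |R|=1.05946 >1
  x=-6.085: |R|=1.00936 >1
  x=-6.035: |R|=1.00387 >1
Interval (-6.0000, 0).

left endpoint -6.0000.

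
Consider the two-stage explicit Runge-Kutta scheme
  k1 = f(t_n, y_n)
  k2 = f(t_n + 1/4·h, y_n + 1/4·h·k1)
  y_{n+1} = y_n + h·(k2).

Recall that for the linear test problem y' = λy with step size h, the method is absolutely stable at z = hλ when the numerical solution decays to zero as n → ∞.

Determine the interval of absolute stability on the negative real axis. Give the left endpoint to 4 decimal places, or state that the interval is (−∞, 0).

Test eqn y'=λy, z=hλ:
  k1=λy_n ⇒ h·k1=z·y_n;  k2=λ(1+1/4z)y_n ⇒ h·k2=z(1+1/4z)y_n
  y_{n+1}/y_n = 1 + z(1+1/4z) = 1 + z + 1/4z²
  so R(z) = 1 + z + 1/4z².

Boundary: |R(x)|=1, x<0.
x=-0.98: |R|=0.2601
R=1: x+1/4x²=0 ⇒ x=−4=-4.0000; min R=1−1/(4·1/4)=0.0000>−1
Confirm numerically:
  x=-3.417: |R|=0.50197 <1
  x=-3.129: |R|=0.31866 <1
  x=-2.950: |R|=0.22563 <1
  x=-1.979: |R|=0.00011 <1
  x=-4.416: |R|=1.45926 >1
  x=-4.247: |R|=1.26225 >1
So |R|<1 on (-4.0000, 0).

z∈(-4.0000,0).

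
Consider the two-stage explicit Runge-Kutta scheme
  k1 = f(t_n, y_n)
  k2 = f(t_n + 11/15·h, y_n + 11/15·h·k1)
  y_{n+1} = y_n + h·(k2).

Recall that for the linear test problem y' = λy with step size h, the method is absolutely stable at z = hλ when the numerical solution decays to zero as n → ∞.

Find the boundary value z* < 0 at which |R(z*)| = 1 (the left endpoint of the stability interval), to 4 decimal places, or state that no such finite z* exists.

z* = -1.3636.

On y'=λy, z=hλ:
  k1=λy_n ⇒ h·k1=z·y_n;  k2=λ(1+11/15z)y_n ⇒ h·k2=z(1+11/15z)y_n
  y_{n+1}/y_n = 1 + z(1+11/15z) = 1 + z + 11/15z²
  Hence R(z) = 1 + z + 11/15z².

Solve |R(x)|<1 on ℝ⁻.
x=-0.97: |R|=0.7200
R=1: x+11/15x²=0 ⇒ x=−15/11=-1.3636; min R=1−1/(4·11/15)=0.6591>−1
Confirm numerically:
  x=-1.099: |R|=0.78672 <1
  x=-0.872: |R|=0.68561 <1
  x=-0.831: |R|=0.67541 <1
  x=-1.852: |R|=1.66326 >1
  x=-1.762: |R|=1.51474 >1
Stable set (-1.3636, 0).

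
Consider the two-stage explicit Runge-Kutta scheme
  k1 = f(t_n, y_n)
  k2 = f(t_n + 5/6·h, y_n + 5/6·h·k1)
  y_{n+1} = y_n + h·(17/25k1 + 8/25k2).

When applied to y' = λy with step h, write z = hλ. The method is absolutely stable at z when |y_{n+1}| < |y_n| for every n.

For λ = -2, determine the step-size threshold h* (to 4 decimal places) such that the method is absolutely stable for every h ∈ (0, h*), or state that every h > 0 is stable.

On y'=λy, z=hλ:
  k1=λy_n ⇒ h·k1=z·y_n;  k2=λ(1+5/6z)y_n ⇒ h·k2=z(1+5/6z)y_n
  y_{n+1}/y_n = 1 + 17/25z + 8/25z(1+5/6z) = 1 + z + 4/15z²
  ⇒ R(z) = 1 + z + 4/15z².

Solve |R(x)|<1 on ℝ⁻.
x=-0.35: |R|=0.6827
R=1: x+4/15x²=0 ⇒ x=−15/4=-3.7500; min R=1−1/(4·4/15)=0.0625>−1
Confirm numerically:
  x=-2.485: |R|=0.16173 <1
  x=-1.737: |R|=0.06758 <1
  x=-1.692: |R|=0.07143 <1
  x=-4.218: |R|=1.52641 >1
  x=-4.211: |R|=1.51767 >1
  x=-3.903: |R|=1.15924 >1
Interval (-3.7500, 0).

(-3.7500,0); λ=-2 ⇒ h* = (15/4)/2 = 1.8750.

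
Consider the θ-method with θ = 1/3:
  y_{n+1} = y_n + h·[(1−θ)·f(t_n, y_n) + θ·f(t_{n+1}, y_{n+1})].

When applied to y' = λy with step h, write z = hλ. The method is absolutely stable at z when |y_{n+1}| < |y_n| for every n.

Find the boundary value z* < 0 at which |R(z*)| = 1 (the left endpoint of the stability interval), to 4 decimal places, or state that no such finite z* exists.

left endpoint -6.0000.

Test eqn y'=λy, z=hλ:
  y_{n+1} = y_n + z·[2/3·y_n + 1/3·y_{n+1}] ⇒ (1 − 1/3z)y_{n+1} = (1 + 2/3z)y_n
  Hence R(z) = (1 + 2/3z)/(1 − 1/3z).

Boundary: |R(x)|=1, x<0.
x=-1.03: |R|=0.2333
R=−1: 1+2/3x = −1+1/3x ⇒ -1/3x=2 ⇒ x=2/(-1/3)=-6.0000
Confirm numerically:
  x=-4.585: |R|=0.81345 <1
  x=-4.314: |R|=0.76948 <1
  x=-4.118: |R|=0.73560 <1
  x=-6.430: |R|=1.04560 >1
  x=-6.139: |R|=1.01521 >1
  x=-6.034: |R|=1.00376 >1
Stable set (-6.0000, 0).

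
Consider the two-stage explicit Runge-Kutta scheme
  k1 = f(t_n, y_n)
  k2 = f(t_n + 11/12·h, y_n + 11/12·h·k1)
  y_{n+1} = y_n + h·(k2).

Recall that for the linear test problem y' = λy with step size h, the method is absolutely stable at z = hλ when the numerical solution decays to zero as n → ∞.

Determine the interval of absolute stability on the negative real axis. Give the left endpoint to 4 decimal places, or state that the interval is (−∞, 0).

(-1.0909, 0).

Test eqn y'=λy, z=hλ:
  k1=λy_n ⇒ h·k1=z·y_n;  k2=λ(1+11/12z)y_n ⇒ h·k2=z(1+11/12z)y_n
  y_{n+1}/y_n = 1 + z(1+11/12z) = 1 + z + 11/12z²
  Hence R(z) = 1 + z + 11/12z².

Find x<0 with |R(x)|<1.
x=-1.25: |R|=1.1823
R=1: x+11/12x²=0 ⇒ x=−12/11=-1.0909; min R=1−1/(4·11/12)=0.7273>−1
Confirm numerically:
  x=-0.620: |R|=0.73237 <1
  x=-0.562: |R|=0.72752 <1
  x=-0.490: |R|=0.73009 <1
  x=-1.513: |R|=1.58540 >1
  x=-1.397: |R|=1.39197 >1
Stable set (-1.0909, 0).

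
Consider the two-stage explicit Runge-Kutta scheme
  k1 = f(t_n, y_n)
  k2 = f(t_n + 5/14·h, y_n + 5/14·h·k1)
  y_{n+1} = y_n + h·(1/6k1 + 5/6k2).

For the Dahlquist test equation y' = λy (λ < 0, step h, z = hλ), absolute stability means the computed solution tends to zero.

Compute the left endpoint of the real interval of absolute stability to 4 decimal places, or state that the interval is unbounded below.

Set f=λy, z=hλ:
  k1=λy_n ⇒ h·k1=z·y_n;  k2=λ(1+5/14z)y_n ⇒ h·k2=z(1+5/14z)y_n
  y_{n+1}/y_n = 1 + 1/6z + 5/6z(1+5/14z) = 1 + z + 25/84z²
  Hence R(z) = 1 + z + 25/84z².

Boundary: |R(x)|=1, x<0.
x=-1.18: |R|=0.2344
R=1: x+25/84x²=0 ⇒ x=−84/25=-3.3600; min R=1−1/(4·25/84)=0.1600>−1
Confirm numerically:
  x=-2.768: |R|=0.51230 <1
  x=-2.701: |R|=0.47025 <1
  x=-2.436: |R|=0.33010 <1
  x=-1.959: |R|=0.18317 <1
  x=-3.883: |R|=1.60441 >1
  x=-3.628: |R|=1.28938 >1
  x=-3.448: |R|=1.09030 >1
Interval (-3.3600, 0).

left endpoint -3.3600.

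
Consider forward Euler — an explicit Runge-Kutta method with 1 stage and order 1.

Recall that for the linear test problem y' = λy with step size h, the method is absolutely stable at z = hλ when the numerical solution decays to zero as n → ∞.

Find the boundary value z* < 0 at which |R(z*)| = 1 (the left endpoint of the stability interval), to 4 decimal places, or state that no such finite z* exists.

left endpoint -2.0000.

On y'=λy, z=hλ:
  order 1, 1-stage ⇒ R(z)=1+z
  (e.g. R(-0.31)=0.69000, |R|=0.69000)

Boundary: |R(x)|=1, x<0.
x=-0.31: |R|=0.6900
|R(-1.63)|=0.6300 |R(-1.57)|=0.5700 |R(-1.52)|=0.5200
Bisect:
  x_lo=-2.5588 |R|=1.5588  x_hi=-0.1898 |R|=0.8102
  mid=-1.37429 |R|=0.37429 →hi
  mid=-1.96654 |R|=0.96654 →hi
  mid=-2.26267 |R|=1.26267 →lo
  mid=-2.11461 |R|=1.11461 →lo
  mid=-2.04058 |R|=1.04058 →lo
  mid=-2.00356 |R|=1.00356 →lo
  mid=-1.98505 |R|=0.98505 →hi
  mid=-1.99431 |R|=0.99431 →hi
  ...
  [-2.00009,-1.99995] ⇒ x*=-2.0000
Interval (-2.0000, 0).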